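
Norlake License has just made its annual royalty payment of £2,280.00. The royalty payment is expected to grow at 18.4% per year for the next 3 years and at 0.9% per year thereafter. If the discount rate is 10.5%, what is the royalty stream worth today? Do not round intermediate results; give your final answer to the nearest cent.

D_1 = 2699.52000
D_2 = 3196.23168
D_3 = 3784.33831
Terminal value at year 3: TV = D_3×(1+g_2)/(r−g_2) = 3818.39735/0.096 = 39774.97244
P_0 = D_1/(1+r)^1 + D_2/(1+r)^2 + D_3/(1+r)^3 + TV/(1+r)^3
    = 2443.00452 + 2617.66277 + 2804.80789 + 29479.69957 = 37345.17475

£37345.17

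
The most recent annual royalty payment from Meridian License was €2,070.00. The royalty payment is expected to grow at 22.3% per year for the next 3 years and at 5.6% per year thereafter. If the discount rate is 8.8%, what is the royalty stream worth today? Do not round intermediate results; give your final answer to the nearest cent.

€104906.03

D_1 = 2531.61000
D_2 = 3096.15903
D_3 = 3786.60249
Terminal value at year 3: TV = D_3×(1+g_2)/(r−g_2) = 3998.65223/0.032 = 124957.88229
P_0 = D_1/(1+r)^1 + D_2/(1+r)^2 + D_3/(1+r)^3 + TV/(1+r)^3
    = 2326.84743 + 2615.56471 + 2940.10629 + 97023.50741 = 104906.02583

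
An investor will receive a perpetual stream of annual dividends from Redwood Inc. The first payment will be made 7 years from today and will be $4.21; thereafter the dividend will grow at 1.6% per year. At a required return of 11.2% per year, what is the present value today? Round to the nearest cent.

$23.19

Value at end of year 6: C₁ / (r − g) = $4.21 / (0.112 − 0.016) = $43.8542
Discount to today: PV = $43.8542 / (1 + 0.112)^6 = $43.8542 / 1.890727 = $23.19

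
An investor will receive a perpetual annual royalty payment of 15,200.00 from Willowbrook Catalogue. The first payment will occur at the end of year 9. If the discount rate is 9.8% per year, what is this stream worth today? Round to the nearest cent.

73417.36

Value at end of year 8: C / r = 15,200.00 / 0.098 = 155,102.0408
Discount to today: PV = 155,102.0408 / (1 + 0.098)^8 = 155,102.0408 / 2.112607 = 73,417.36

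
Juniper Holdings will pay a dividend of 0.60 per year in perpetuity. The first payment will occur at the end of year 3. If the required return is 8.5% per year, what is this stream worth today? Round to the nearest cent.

Value at end of year 2: C / r = 0.60 / 0.085 = 7.0588
Discount to today: PV = 7.0588 / (1 + 0.085)^2 = 7.0588 / 1.177225 = 6.00

6.00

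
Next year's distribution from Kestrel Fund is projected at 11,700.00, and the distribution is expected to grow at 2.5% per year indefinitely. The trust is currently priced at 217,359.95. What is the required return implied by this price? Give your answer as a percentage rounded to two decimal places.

7.88%

P = D₁/(r − g) ⇒ r = D₁/P + g = 11,700.0000/217,359.95 + 0.025 = 0.053828 + 0.025 = 0.078828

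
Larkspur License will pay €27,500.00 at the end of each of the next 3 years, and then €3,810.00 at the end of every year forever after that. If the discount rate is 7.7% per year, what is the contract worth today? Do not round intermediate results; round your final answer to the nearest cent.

€110863.95

PV of 3-year annuity: €27,500.00 × [1 − (1+0.077)^−3] / 0.077 = 71255.55998
Perpetuity value at year 3: €3,810.00 / 0.077 = 49480.51948
PV of perpetuity: 49480.51948 / (1+0.077)^3 = 39608.38553
Total PV = 71255.55998 + 39608.38553 = 110863.94552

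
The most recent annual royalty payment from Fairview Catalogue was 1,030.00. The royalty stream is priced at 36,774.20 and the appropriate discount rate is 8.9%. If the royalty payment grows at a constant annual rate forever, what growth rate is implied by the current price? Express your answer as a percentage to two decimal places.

5.93%

P = D₀(1+g)/(r−g) ⇒ P(r−g) = D₀(1+g) ⇒ g(P+D₀) = P·r − D₀
g = (P·r − D₀)/(P + D₀) = (36,774.20×0.089 − 1,030.00) / (36,774.20 + 1,030.00) = 0.059329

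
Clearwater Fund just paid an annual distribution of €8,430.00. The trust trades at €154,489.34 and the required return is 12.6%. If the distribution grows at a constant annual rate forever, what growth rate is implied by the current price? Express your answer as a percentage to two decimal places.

6.77%

P = D₀(1+g)/(r−g) ⇒ P(r−g) = D₀(1+g) ⇒ g(P+D₀) = P·r − D₀
g = (P·r − D₀)/(P + D₀) = (€154,489.34×0.126 − €8,430.00) / (€154,489.34 + €8,430.00) = 0.067737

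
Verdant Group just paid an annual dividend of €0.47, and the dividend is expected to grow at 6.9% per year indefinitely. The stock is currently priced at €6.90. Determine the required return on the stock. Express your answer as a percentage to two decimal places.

D₁ = €0.47 × 1.069 = €0.5024
P = D₁/(r − g) ⇒ r = D₁/P + g = €0.5024/€6.90 + 0.069 = 0.072816 + 0.069 = 0.141816

14.18%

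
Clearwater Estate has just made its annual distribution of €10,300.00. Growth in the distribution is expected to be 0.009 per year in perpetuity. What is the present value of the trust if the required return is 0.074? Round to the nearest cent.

€159887.69

D₁ = D₀ × (1 + g) = €10,300.00 × 1.009 = €10,392.7000
Growing perpetuity: P = D₁ / (r − g) = €10,392.7000 / (0.074 − 0.009) = €159,887.69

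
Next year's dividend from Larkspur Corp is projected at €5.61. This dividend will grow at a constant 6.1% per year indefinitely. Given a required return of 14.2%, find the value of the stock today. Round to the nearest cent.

Growing perpetuity: P = D₁ / (r − g) = €5.6100 / (0.142 − 0.061) = €69.26

€69.26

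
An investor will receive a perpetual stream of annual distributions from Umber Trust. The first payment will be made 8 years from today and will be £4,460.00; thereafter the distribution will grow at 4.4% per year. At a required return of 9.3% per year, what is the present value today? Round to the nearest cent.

£48842.47

Value at end of year 7: C₁ / (r − g) = £4,460.00 / (0.093 − 0.044) = £91,020.4082
Discount to today: PV = £91,020.4082 / (1 + 0.093)^7 = £91,020.4082 / 1.863550 = £48,842.47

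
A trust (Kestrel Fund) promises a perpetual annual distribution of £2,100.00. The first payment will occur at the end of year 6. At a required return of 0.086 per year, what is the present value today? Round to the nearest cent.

£16164.85

Value at end of year 5: C / r = £2,100.00 / 0.086 = £24,418.6047
Discount to today: PV = £24,418.6047 / (1 + 0.086)^5 = £24,418.6047 / 1.510599 = £16,164.85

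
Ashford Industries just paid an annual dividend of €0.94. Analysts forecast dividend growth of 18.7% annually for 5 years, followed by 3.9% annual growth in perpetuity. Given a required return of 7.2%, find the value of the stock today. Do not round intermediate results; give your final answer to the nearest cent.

D_1 = 1.11578
D_2 = 1.32443
D_3 = 1.57210
D_4 = 1.86608
D_5 = 2.21504
Terminal value at year 5: TV = D_5×(1+g_2)/(r−g_2) = 2.30143/0.033 = 69.74018
P_0 = D_1/(1+r)^1 + D_2/(1+r)^2 + D_3/(1+r)^3 + D_4/(1+r)^4 + D_5/(1+r)^5 + TV/(1+r)^5
    = 1.04084 + 1.15250 + 1.27613 + 1.41303 + 1.56462 + 49.26167 = 55.70878

€55.71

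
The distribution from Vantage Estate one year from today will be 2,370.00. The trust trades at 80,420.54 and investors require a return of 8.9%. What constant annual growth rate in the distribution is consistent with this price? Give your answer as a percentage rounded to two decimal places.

5.95%

P = D₁/(r−g) ⇒ g = r − D₁/P = 0.089 − 2,370.00/80,420.54 = 0.059530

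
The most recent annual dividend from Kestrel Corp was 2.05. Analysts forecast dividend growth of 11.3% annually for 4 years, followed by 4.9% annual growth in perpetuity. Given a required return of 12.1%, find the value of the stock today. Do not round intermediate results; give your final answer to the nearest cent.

37.08

D_1 = 2.28165
D_2 = 2.53948
D_3 = 2.82644
D_4 = 3.14582
Terminal value at year 4: TV = D_4×(1+g_2)/(r−g_2) = 3.29997/0.072 = 45.83292
P_0 = D_1/(1+r)^1 + D_2/(1+r)^2 + D_3/(1+r)^3 + D_4/(1+r)^4 + TV/(1+r)^4
    = 2.03537 + 2.02084 + 2.00642 + 1.99210 + 29.02385 = 37.07859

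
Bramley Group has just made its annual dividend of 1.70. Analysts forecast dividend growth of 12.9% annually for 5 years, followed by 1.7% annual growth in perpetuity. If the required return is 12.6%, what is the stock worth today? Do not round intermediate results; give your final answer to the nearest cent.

D_1 = 1.91930
D_2 = 2.16689
D_3 = 2.44642
D_4 = 2.76201
D_5 = 3.11831
Terminal value at year 5: TV = D_5×(1+g_2)/(r−g_2) = 3.17132/0.109 = 29.09465
P_0 = D_1/(1+r)^1 + D_2/(1+r)^2 + D_3/(1+r)^3 + D_4/(1+r)^4 + D_5/(1+r)^5 + TV/(1+r)^5
    = 1.70453 + 1.70907 + 1.71362 + 1.71819 + 1.72277 + 16.07390 = 24.64208

24.64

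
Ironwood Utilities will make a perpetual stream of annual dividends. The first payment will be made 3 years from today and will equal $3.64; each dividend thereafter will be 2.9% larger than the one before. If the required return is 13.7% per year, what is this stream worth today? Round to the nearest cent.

$26.07

Value at end of year 2: C₁ / (r − g) = $3.64 / (0.137 − 0.029) = $33.7037
Discount to today: PV = $33.7037 / (1 + 0.137)^2 = $33.7037 / 1.292769 = $26.07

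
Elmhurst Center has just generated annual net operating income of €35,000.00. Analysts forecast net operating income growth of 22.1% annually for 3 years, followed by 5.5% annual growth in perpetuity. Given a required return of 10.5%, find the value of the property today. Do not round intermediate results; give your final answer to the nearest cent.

€1124975.67

D_1 = 42735.00000
D_2 = 52179.43500
D_3 = 63711.09013
Terminal value at year 3: TV = D_3×(1+g_2)/(r−g_2) = 67215.20009/0.05 = 1344304.00185
P_0 = D_1/(1+r)^1 + D_2/(1+r)^2 + D_3/(1+r)^3 + TV/(1+r)^3
    = 38674.20814 + 42734.12502 + 47220.24131 + 996347.09163 = 1124975.66610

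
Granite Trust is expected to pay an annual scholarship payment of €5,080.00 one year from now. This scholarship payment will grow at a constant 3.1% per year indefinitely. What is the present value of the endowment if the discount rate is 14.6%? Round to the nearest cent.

Growing perpetuity: P = D₁ / (r − g) = €5,080.0000 / (0.146 − 0.031) = €44,173.91

€44173.91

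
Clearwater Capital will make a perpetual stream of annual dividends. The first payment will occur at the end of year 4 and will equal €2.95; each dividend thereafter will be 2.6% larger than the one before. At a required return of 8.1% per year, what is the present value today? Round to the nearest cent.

€42.46

Value at end of year 3: C₁ / (r − g) = €2.95 / (0.081 − 0.026) = €53.6364
Discount to today: PV = €53.6364 / (1 + 0.081)^3 = €53.6364 / 1.263214 = €42.46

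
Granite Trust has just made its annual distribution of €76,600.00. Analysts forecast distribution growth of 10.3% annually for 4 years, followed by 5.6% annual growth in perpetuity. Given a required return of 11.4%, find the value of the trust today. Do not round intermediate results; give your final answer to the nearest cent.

D_1 = 84489.80000
D_2 = 93192.24940
D_3 = 102791.05109
D_4 = 113378.52935
Terminal value at year 4: TV = D_4×(1+g_2)/(r−g_2) = 119727.72699/0.058 = 2064271.15507
P_0 = D_1/(1+r)^1 + D_2/(1+r)^2 + D_3/(1+r)^3 + D_4/(1+r)^4 + TV/(1+r)^4
    = 75843.62657 + 75094.72182 + 74353.21200 + 73619.02409 + 1340373.95584 = 1639284.54032

€1639284.54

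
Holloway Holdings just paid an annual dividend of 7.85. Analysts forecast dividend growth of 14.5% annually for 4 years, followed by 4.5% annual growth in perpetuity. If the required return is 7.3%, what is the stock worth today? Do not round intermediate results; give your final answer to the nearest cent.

416.92

D_1 = 8.98825
D_2 = 10.29155
D_3 = 11.78382
D_4 = 13.49247
Terminal value at year 4: TV = D_4×(1+g_2)/(r−g_2) = 14.09964/0.028 = 503.55842
P_0 = D_1/(1+r)^1 + D_2/(1+r)^2 + D_3/(1+r)^3 + D_4/(1+r)^4 + TV/(1+r)^4
    = 8.37675 + 8.93884 + 9.53865 + 10.17871 + 379.88398 = 416.91692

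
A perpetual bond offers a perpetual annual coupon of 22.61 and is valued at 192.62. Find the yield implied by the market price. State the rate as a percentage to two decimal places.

P = C/r ⇒ r = C/P = 22.61/192.62 = 0.117381

11.74%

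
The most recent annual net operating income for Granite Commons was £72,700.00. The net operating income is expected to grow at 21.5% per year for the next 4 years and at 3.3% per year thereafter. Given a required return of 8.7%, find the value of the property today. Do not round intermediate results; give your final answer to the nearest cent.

£2557936.88

D_1 = 88330.50000
D_2 = 107321.55750
D_3 = 130395.69236
D_4 = 158430.76622
Terminal value at year 4: TV = D_4×(1+g_2)/(r−g_2) = 163658.98151/0.054 = 3030721.87974
P_0 = D_1/(1+r)^1 + D_2/(1+r)^2 + D_3/(1+r)^3 + D_4/(1+r)^4 + TV/(1+r)^4
    = 81260.80957 + 90829.69975 + 101525.37736 + 113480.52759 + 2170840.46305 = 2557936.87732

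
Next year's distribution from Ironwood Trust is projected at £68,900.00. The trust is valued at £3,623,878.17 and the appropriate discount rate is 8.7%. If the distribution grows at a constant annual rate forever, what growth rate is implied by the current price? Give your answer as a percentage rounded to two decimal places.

6.80%

P = D₁/(r−g) ⇒ g = r − D₁/P = 0.087 − £68,900.00/£3,623,878.17 = 0.067987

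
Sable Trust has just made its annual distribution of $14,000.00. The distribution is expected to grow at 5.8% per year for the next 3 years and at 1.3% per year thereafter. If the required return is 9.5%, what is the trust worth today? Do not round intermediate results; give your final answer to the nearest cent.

D_1 = 14812.00000
D_2 = 15671.09600
D_3 = 16580.01957
Terminal value at year 3: TV = D_3×(1+g_2)/(r−g_2) = 16795.55982/0.082 = 204823.90027
P_0 = D_1/(1+r)^1 + D_2/(1+r)^2 + D_3/(1+r)^3 + TV/(1+r)^3
    = 13526.94064 + 13069.86593 + 12628.23576 + 156004.91249 = 195229.95483

$195229.95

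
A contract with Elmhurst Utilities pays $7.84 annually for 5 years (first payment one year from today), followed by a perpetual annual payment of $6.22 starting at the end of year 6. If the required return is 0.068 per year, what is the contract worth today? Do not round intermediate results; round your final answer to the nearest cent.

$98.15

PV of 5-year annuity: $7.84 × [1 − (1+0.068)^−5] / 0.068 = 32.31842
Perpetuity value at year 5: $6.22 / 0.068 = 91.47059
PV of perpetuity: 91.47059 / (1+0.068)^5 = 65.83021
Total PV = 32.31842 + 65.83021 = 98.14863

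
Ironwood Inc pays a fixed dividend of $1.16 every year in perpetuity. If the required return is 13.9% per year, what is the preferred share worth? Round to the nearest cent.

$8.35

Level perpetuity: PV = C / r = $1.16 / 0.139 = $8.35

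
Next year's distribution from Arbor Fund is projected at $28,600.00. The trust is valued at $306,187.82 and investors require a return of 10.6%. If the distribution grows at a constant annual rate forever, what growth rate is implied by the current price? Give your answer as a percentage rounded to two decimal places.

1.26%

P = D₁/(r−g) ⇒ g = r − D₁/P = 0.106 − $28,600.00/$306,187.82 = 0.012593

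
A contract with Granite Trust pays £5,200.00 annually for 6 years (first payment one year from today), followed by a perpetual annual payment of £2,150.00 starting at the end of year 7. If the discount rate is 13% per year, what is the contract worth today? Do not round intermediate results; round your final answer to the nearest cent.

£28730.99

PV of 6-year annuity: £5,200.00 × [1 − (1+0.13)^−6] / 0.13 = 20787.25890
Perpetuity value at year 6: £2,150.00 / 0.13 = 16538.46154
PV of perpetuity: 16538.46154 / (1+0.13)^6 = 7943.72949
Total PV = 20787.25890 + 7943.72949 = 28730.98839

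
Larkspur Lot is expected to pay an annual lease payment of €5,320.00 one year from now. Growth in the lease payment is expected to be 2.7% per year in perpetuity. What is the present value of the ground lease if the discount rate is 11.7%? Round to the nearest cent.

Growing perpetuity: P = D₁ / (r − g) = €5,320.0000 / (0.117 − 0.027) = €59,111.11

€59111.11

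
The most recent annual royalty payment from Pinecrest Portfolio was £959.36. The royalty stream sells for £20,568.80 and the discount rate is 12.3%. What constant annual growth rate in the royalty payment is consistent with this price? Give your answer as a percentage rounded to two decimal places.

P = D₀(1+g)/(r−g) ⇒ P(r−g) = D₀(1+g) ⇒ g(P+D₀) = P·r − D₀
g = (P·r − D₀)/(P + D₀) = (£20,568.80×0.123 − £959.36) / (£20,568.80 + £959.36) = 0.072956

7.30%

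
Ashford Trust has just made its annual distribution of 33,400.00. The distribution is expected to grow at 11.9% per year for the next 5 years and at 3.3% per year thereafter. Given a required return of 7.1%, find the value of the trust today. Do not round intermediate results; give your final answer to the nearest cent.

D_1 = 37374.60000
D_2 = 41822.17740
D_3 = 46799.01651
D_4 = 52368.09948
D_5 = 58599.90331
Terminal value at year 5: TV = D_5×(1+g_2)/(r−g_2) = 60533.70012/0.038 = 1592992.10848
P_0 = D_1/(1+r)^1 + D_2/(1+r)^2 + D_3/(1+r)^3 + D_4/(1+r)^4 + D_5/(1+r)^5 + TV/(1+r)^5
    = 34896.91877 + 36460.92633 + 38095.02947 + 39802.36973 + 41586.22944 + 1130488.81599 = 1321330.28973

1321330.29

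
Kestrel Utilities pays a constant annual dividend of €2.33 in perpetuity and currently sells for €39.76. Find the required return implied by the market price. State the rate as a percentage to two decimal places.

P = C/r ⇒ r = C/P = €2.33/€39.76 = 0.058602

5.86%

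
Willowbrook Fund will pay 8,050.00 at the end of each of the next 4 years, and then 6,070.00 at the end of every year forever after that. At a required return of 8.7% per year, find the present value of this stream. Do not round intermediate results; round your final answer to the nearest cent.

76227.23

PV of 4-year annuity: 8,050.00 × [1 − (1+0.087)^−4] / 0.087 = 26252.40568
Perpetuity value at year 4: 6,070.00 / 0.087 = 69770.11494
PV of perpetuity: 69770.11494 / (1+0.087)^4 = 49974.82271
Total PV = 26252.40568 + 49974.82271 = 76227.22839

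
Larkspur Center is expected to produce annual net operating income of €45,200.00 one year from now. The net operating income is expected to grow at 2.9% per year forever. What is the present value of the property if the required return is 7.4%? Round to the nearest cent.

Growing perpetuity: P = D₁ / (r − g) = €45,200.0000 / (0.074 − 0.029) = €1,004,444.44

€1004444.44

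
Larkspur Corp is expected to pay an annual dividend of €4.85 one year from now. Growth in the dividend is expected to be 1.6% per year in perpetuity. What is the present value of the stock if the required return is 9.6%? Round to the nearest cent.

Growing perpetuity: P = D₁ / (r − g) = €4.8500 / (0.096 − 0.016) = €60.63

€60.63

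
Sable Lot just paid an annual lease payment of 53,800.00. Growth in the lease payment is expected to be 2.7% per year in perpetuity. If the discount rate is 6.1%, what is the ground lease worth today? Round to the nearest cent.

1625076.47

D₁ = D₀ × (1 + g) = 53,800.00 × 1.027 = 55,252.6000
Growing perpetuity: P = D₁ / (r − g) = 55,252.6000 / (0.061 − 0.027) = 1,625,076.47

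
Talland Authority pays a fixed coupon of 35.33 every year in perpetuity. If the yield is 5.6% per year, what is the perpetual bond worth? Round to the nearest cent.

Level perpetuity: PV = C / r = 35.33 / 0.056 = 630.89

630.89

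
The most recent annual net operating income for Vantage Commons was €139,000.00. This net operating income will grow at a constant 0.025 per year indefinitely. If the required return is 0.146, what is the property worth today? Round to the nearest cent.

€1177479.34

D₁ = D₀ × (1 + g) = €139,000.00 × 1.025 = €142,475.0000
Growing perpetuity: P = D₁ / (r − g) = €142,475.0000 / (0.146 − 0.025) = €1,177,479.34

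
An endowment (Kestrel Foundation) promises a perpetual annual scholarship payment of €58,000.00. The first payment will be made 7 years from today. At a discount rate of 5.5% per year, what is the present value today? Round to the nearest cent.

Value at end of year 6: C / r = €58,000.00 / 0.055 = €1,054,545.4545
Discount to today: PV = €1,054,545.4545 / (1 + 0.055)^6 = €1,054,545.4545 / 1.378843 = €764,804.70

€764804.70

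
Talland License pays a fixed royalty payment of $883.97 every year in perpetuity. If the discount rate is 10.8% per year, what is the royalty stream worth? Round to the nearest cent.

$8184.91

Level perpetuity: PV = C / r = $883.97 / 0.108 = $8,184.91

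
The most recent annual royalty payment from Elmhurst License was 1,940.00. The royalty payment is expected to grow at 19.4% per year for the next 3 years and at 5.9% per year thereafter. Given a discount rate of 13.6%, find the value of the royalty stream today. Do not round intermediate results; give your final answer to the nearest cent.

D_1 = 2316.36000
D_2 = 2765.73384
D_3 = 3302.28620
Terminal value at year 3: TV = D_3×(1+g_2)/(r−g_2) = 3497.12109/0.077 = 45417.15703
P_0 = D_1/(1+r)^1 + D_2/(1+r)^2 + D_3/(1+r)^3 + TV/(1+r)^3
    = 2039.04930 + 2143.15569 + 2252.57737 + 30980.25236 = 37415.03471

37415.03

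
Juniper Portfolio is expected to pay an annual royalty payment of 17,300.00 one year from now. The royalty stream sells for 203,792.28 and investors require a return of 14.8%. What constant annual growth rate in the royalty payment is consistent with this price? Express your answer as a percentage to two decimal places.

6.31%

P = D₁/(r−g) ⇒ g = r − D₁/P = 0.148 − 17,300.00/203,792.28 = 0.063110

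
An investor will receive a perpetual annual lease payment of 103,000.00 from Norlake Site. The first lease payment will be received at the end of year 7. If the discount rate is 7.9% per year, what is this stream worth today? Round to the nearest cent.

Value at end of year 6: C / r = 103,000.00 / 0.079 = 1,303,797.4684
Discount to today: PV = 1,303,797.4684 / (1 + 0.079)^6 = 1,303,797.4684 / 1.578079 = 826,192.91

826192.91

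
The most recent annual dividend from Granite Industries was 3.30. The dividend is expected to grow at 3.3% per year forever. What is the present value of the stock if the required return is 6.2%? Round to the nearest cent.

D₁ = D₀ × (1 + g) = 3.30 × 1.033 = 3.4089
Growing perpetuity: P = D₁ / (r − g) = 3.4089 / (0.062 − 0.033) = 117.55

117.55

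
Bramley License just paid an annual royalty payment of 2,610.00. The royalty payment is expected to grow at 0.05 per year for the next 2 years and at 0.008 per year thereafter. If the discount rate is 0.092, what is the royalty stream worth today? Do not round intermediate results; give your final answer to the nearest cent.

33879.81

D_1 = 2740.50000
D_2 = 2877.52500
Terminal value at year 2: TV = D_2×(1+g_2)/(r−g_2) = 2900.54520/0.084 = 34530.30000
P_0 = D_1/(1+r)^1 + D_2/(1+r)^2 + TV/(1+r)^2
    = 2509.61538 + 2413.09172 + 28957.10059 = 33879.80769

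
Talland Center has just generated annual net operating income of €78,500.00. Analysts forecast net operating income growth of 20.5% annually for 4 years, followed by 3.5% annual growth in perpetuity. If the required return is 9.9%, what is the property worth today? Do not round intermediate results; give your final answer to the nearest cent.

D_1 = 94592.50000
D_2 = 113983.96250
D_3 = 137350.67481
D_4 = 165507.56315
Terminal value at year 4: TV = D_4×(1+g_2)/(r−g_2) = 171300.32786/0.064 = 2676567.62280
P_0 = D_1/(1+r)^1 + D_2/(1+r)^2 + D_3/(1+r)^3 + D_4/(1+r)^4 + TV/(1+r)^4
    = 86071.42857 + 94373.13142 + 103475.54446 + 113455.89724 + 1834794.58825 = 2232170.58994

€2232170.59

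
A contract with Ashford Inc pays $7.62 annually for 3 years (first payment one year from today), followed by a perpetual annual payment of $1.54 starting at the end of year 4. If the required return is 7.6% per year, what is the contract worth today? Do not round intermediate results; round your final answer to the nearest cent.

PV of 3-year annuity: $7.62 × [1 − (1+0.076)^−3] / 0.076 = 19.78008
Perpetuity value at year 3: $1.54 / 0.076 = 20.26316
PV of perpetuity: 20.26316 / (1+0.076)^3 = 16.26561
Total PV = 19.78008 + 16.26561 = 36.04569

$36.05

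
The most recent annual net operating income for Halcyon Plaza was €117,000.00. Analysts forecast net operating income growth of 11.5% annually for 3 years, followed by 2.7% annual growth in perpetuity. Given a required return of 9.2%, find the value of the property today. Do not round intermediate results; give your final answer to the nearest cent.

€2333879.06

D_1 = 130455.00000
D_2 = 145457.32500
D_3 = 162184.91737
Terminal value at year 3: TV = D_3×(1+g_2)/(r−g_2) = 166563.91014/0.065 = 2562521.69453
P_0 = D_1/(1+r)^1 + D_2/(1+r)^2 + D_3/(1+r)^3 + TV/(1+r)^3
    = 119464.28571 + 121980.47488 + 124549.66071 + 1967884.63919 = 2333879.06050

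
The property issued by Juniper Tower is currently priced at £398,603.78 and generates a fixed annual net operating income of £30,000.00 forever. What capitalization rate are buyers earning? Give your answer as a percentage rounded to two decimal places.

7.53%

P = C/r ⇒ r = C/P = £30,000.00/£398,603.78 = 0.075263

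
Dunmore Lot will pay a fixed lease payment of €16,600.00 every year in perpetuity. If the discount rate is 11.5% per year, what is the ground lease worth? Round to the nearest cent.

€144347.83

Level perpetuity: PV = C / r = €16,600.00 / 0.115 = €144,347.83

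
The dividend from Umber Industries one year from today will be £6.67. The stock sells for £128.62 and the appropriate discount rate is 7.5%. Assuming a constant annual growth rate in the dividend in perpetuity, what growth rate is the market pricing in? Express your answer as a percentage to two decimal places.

P = D₁/(r−g) ⇒ g = r − D₁/P = 0.075 − £6.67/£128.62 = 0.023142

2.31%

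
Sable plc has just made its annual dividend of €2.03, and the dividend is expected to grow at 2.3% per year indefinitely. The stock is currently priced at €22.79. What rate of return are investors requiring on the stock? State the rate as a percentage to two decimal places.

D₁ = €2.03 × 1.023 = €2.0767
P = D₁/(r − g) ⇒ r = D₁/P + g = €2.0767/€22.79 + 0.023 = 0.091123 + 0.023 = 0.114123

11.41%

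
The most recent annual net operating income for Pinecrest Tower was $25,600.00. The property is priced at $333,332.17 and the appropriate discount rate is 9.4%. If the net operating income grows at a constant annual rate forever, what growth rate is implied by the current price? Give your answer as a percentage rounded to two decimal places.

1.60%

P = D₀(1+g)/(r−g) ⇒ P(r−g) = D₀(1+g) ⇒ g(P+D₀) = P·r − D₀
g = (P·r − D₀)/(P + D₀) = ($333,332.17×0.094 − $25,600.00) / ($333,332.17 + $25,600.00) = 0.015973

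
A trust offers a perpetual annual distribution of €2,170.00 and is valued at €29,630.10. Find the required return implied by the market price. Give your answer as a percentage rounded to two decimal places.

7.32%

P = C/r ⇒ r = C/P = €2,170.00/€29,630.10 = 0.073236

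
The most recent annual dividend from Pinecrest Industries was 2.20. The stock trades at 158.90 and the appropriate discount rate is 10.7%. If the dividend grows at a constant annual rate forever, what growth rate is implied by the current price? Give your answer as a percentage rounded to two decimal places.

9.19%

P = D₀(1+g)/(r−g) ⇒ P(r−g) = D₀(1+g) ⇒ g(P+D₀) = P·r − D₀
g = (P·r − D₀)/(P + D₀) = (158.90×0.107 − 2.20) / (158.90 + 2.20) = 0.091883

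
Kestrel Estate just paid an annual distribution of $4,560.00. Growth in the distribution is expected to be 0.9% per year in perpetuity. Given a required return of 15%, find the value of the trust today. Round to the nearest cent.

$32631.49

D₁ = D₀ × (1 + g) = $4,560.00 × 1.009 = $4,601.0400
Growing perpetuity: P = D₁ / (r − g) = $4,601.0400 / (0.15 − 0.009) = $32,631.49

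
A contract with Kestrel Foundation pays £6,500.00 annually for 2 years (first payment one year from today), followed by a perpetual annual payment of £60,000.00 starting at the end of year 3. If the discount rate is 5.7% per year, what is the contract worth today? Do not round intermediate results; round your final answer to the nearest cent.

£954131.16

PV of 2-year annuity: £6,500.00 × [1 − (1+0.057)^−2] / 0.057 = 11967.34121
Perpetuity value at year 2: £60,000.00 / 0.057 = 1052631.57895
PV of perpetuity: 1052631.57895 / (1+0.057)^2 = 942163.81393
Total PV = 11967.34121 + 942163.81393 = 954131.15514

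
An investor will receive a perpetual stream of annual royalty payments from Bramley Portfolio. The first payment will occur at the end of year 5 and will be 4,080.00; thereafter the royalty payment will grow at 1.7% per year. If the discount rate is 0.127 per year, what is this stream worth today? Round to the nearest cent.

22991.74

Value at end of year 4: C₁ / (r − g) = 4,080.00 / (0.127 − 0.017) = 37,090.9091
Discount to today: PV = 37,090.9091 / (1 + 0.127)^4 = 37,090.9091 / 1.613228 = 22,991.74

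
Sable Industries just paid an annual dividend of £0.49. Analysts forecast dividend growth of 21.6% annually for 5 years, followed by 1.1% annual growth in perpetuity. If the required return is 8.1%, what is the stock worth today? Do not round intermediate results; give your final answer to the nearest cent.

D_1 = 0.59584
D_2 = 0.72454
D_3 = 0.88104
D_4 = 1.07135
D_5 = 1.30276
Terminal value at year 5: TV = D_5×(1+g_2)/(r−g_2) = 1.31709/0.07 = 18.81556
P_0 = D_1/(1+r)^1 + D_2/(1+r)^2 + D_3/(1+r)^3 + D_4/(1+r)^4 + D_5/(1+r)^5 + TV/(1+r)^5
    = 0.55119 + 0.62003 + 0.69746 + 0.78456 + 0.88254 + 12.74643 = 16.28222

£16.28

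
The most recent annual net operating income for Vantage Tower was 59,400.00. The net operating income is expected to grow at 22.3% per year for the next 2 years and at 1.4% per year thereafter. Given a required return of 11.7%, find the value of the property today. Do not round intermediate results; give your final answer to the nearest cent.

D_1 = 72646.20000
D_2 = 88846.30260
Terminal value at year 2: TV = D_2×(1+g_2)/(r−g_2) = 90090.15084/0.103 = 874661.65861
P_0 = D_1/(1+r)^1 + D_2/(1+r)^2 + TV/(1+r)^2
    = 65036.88451 + 71208.69271 + 701025.38261 = 837270.95984

837270.96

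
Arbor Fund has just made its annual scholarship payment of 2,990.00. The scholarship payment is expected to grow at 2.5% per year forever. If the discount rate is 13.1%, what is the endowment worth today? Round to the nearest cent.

28912.74

D₁ = D₀ × (1 + g) = 2,990.00 × 1.025 = 3,064.7500
Growing perpetuity: P = D₁ / (r − g) = 3,064.7500 / (0.131 − 0.025) = 28,912.74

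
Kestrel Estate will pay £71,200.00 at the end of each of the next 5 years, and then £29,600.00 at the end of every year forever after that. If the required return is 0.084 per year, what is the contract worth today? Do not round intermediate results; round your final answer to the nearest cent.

PV of 5-year annuity: £71,200.00 × [1 − (1+0.084)^−5] / 0.084 = 281308.96153
Perpetuity value at year 5: £29,600.00 / 0.084 = 352380.95238
PV of perpetuity: 352380.95238 / (1+0.084)^5 = 235432.28298
Total PV = 281308.96153 + 235432.28298 = 516741.24451

£516741.24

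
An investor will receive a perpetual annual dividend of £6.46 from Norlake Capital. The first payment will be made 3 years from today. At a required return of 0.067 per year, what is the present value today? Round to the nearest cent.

£84.69

Value at end of year 2: C / r = £6.46 / 0.067 = £96.4179
Discount to today: PV = £96.4179 / (1 + 0.067)^2 = £96.4179 / 1.138489 = £84.69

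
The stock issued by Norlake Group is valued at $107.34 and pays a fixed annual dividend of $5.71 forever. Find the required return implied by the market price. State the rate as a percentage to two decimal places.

5.32%

P = C/r ⇒ r = C/P = $5.71/$107.34 = 0.053195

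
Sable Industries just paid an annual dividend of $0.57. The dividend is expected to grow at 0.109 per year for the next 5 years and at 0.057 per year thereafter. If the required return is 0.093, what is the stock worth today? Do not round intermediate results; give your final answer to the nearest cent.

D_1 = 0.63213
D_2 = 0.70103
D_3 = 0.77744
D_4 = 0.86219
D_5 = 0.95616
Terminal value at year 5: TV = D_5×(1+g_2)/(r−g_2) = 1.01067/0.036 = 28.07405
P_0 = D_1/(1+r)^1 + D_2/(1+r)^2 + D_3/(1+r)^3 + D_4/(1+r)^4 + D_5/(1+r)^5 + TV/(1+r)^5
    = 0.57834 + 0.58681 + 0.59540 + 0.60412 + 0.61296 + 17.99717 = 20.97480

$20.97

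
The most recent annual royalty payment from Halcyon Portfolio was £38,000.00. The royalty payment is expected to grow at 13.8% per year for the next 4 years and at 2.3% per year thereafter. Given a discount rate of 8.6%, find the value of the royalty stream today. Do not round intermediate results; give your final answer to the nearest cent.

D_1 = 43244.00000
D_2 = 49211.67200
D_3 = 56002.88274
D_4 = 63731.28055
Terminal value at year 4: TV = D_4×(1+g_2)/(r−g_2) = 65197.10001/0.063 = 1034874.60327
P_0 = D_1/(1+r)^1 + D_2/(1+r)^2 + D_3/(1+r)^3 + D_4/(1+r)^4 + TV/(1+r)^4
    = 39819.52118 + 41726.16492 + 43724.10283 + 45817.70628 + 743992.27823 = 915079.77344

£915079.77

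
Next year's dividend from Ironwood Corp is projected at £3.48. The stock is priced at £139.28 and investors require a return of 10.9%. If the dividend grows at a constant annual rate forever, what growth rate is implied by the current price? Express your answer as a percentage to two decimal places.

8.40%

P = D₁/(r−g) ⇒ g = r − D₁/P = 0.109 − £3.48/£139.28 = 0.084014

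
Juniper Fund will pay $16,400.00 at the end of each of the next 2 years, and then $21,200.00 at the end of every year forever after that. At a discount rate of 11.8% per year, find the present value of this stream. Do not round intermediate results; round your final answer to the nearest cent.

PV of 2-year annuity: $16,400.00 × [1 − (1+0.118)^−2] / 0.118 = 27789.84962
Perpetuity value at year 2: $21,200.00 / 0.118 = 179661.01695
PV of perpetuity: 179661.01695 / (1+0.118)^2 = 143737.55280
Total PV = 27789.84962 + 143737.55280 = 171527.40243

$171527.40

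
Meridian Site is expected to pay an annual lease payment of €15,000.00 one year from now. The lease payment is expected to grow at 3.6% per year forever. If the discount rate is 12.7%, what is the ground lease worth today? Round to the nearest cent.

€164835.16

Growing perpetuity: P = D₁ / (r − g) = €15,000.0000 / (0.127 − 0.036) = €164,835.16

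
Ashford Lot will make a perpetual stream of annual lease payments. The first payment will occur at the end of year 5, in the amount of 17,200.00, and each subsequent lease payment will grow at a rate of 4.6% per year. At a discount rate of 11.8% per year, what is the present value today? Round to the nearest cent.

152907.48

Value at end of year 4: C₁ / (r − g) = 17,200.00 / (0.118 − 0.046) = 238,888.8889
Discount to today: PV = 238,888.8889 / (1 + 0.118)^4 = 238,888.8889 / 1.562310 = 152,907.48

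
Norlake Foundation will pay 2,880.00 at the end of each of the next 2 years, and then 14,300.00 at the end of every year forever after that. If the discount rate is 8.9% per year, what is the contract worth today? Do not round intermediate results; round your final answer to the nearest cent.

140557.83

PV of 2-year annuity: 2,880.00 × [1 − (1+0.089)^−2] / 0.089 = 5073.12038
Perpetuity value at year 2: 14,300.00 / 0.089 = 160674.15730
PV of perpetuity: 160674.15730 / (1+0.089)^2 = 135484.70539
Total PV = 5073.12038 + 135484.70539 = 140557.82578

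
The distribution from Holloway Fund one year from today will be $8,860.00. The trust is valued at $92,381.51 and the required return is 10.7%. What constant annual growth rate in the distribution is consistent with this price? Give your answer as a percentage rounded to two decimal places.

P = D₁/(r−g) ⇒ g = r − D₁/P = 0.107 − $8,860.00/$92,381.51 = 0.011093

1.11%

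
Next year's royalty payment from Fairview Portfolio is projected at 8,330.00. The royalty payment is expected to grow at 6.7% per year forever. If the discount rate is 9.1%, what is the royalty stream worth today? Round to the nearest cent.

Growing perpetuity: P = D₁ / (r − g) = 8,330.0000 / (0.091 − 0.067) = 347,083.33

347083.33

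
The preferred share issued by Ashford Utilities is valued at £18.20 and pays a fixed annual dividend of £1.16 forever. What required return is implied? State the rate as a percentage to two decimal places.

P = C/r ⇒ r = C/P = £1.16/£18.20 = 0.063736

6.37%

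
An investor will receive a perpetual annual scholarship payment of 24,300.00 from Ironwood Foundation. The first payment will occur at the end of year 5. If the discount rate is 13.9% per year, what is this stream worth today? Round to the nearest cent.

Value at end of year 4: C / r = 24,300.00 / 0.139 = 174,820.1439
Discount to today: PV = 174,820.1439 / (1 + 0.139)^4 = 174,820.1439 / 1.683042 = 103,871.54

103871.54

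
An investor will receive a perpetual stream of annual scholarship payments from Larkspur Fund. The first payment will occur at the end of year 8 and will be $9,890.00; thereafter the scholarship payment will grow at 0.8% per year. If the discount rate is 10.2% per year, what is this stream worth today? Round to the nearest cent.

$53308.60

Value at end of year 7: C₁ / (r − g) = $9,890.00 / (0.102 − 0.008) = $105,212.7660
Discount to today: PV = $105,212.7660 / (1 + 0.102)^7 = $105,212.7660 / 1.973655 = $53,308.60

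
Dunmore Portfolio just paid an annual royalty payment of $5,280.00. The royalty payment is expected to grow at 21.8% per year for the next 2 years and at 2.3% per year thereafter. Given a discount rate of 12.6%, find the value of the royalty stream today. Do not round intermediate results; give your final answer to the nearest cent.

$73250.13

D_1 = 6431.04000
D_2 = 7833.00672
Terminal value at year 2: TV = D_2×(1+g_2)/(r−g_2) = 8013.16587/0.103 = 77797.72694
P_0 = D_1/(1+r)^1 + D_2/(1+r)^2 + TV/(1+r)^2
    = 5711.40320 + 6178.05426 + 61360.67481 = 73250.13227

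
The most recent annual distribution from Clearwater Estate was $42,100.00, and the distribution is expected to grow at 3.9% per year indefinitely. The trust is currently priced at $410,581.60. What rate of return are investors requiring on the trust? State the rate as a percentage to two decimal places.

14.55%

D₁ = $42,100.00 × 1.039 = $43,741.9000
P = D₁/(r − g) ⇒ r = D₁/P + g = $43,741.9000/$410,581.60 + 0.039 = 0.106536 + 0.039 = 0.145536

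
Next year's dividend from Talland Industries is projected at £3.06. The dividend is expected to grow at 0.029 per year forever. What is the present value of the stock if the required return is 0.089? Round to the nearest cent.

Growing perpetuity: P = D₁ / (r − g) = £3.0600 / (0.089 − 0.029) = £51.00

£51.00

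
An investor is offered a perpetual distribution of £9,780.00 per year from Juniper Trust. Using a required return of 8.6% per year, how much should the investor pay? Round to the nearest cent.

£113720.93

Level perpetuity: PV = C / r = £9,780.00 / 0.086 = £113,720.93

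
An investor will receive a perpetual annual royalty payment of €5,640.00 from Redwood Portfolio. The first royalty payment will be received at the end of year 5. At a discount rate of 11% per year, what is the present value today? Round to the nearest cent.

€33774.93

Value at end of year 4: C / r = €5,640.00 / 0.11 = €51,272.7273
Discount to today: PV = €51,272.7273 / (1 + 0.11)^4 = €51,272.7273 / 1.518070 = €33,774.93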